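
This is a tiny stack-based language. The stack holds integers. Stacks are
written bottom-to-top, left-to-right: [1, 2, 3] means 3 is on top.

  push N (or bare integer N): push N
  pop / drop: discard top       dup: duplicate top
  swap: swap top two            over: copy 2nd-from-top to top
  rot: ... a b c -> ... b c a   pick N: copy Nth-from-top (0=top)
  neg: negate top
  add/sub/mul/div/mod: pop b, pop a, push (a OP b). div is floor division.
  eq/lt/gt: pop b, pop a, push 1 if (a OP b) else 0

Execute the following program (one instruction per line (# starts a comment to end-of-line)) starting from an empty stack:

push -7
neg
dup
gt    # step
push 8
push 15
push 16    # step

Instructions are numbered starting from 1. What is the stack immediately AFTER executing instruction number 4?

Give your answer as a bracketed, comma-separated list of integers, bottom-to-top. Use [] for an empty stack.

Step 1 ('push -7'): [-7]
Step 2 ('neg'): [7]
Step 3 ('dup'): [7, 7]
Step 4 ('gt'): [0]

Answer: [0]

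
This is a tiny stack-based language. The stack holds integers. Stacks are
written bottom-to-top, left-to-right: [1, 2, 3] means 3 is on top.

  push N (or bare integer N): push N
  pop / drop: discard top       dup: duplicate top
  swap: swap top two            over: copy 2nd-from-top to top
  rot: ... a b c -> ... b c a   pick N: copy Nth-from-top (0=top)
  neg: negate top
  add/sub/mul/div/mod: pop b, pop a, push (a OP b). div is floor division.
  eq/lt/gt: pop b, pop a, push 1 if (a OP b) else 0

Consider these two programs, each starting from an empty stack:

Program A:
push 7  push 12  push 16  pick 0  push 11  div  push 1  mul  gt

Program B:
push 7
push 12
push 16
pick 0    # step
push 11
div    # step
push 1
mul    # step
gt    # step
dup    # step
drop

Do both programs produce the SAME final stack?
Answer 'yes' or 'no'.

Program A trace:
  After 'push 7': [7]
  After 'push 12': [7, 12]
  After 'push 16': [7, 12, 16]
  After 'pick 0': [7, 12, 16, 16]
  After 'push 11': [7, 12, 16, 16, 11]
  After 'div': [7, 12, 16, 1]
  After 'push 1': [7, 12, 16, 1, 1]
  After 'mul': [7, 12, 16, 1]
  After 'gt': [7, 12, 1]
Program A final stack: [7, 12, 1]

Program B trace:
  After 'push 7': [7]
  After 'push 12': [7, 12]
  After 'push 16': [7, 12, 16]
  After 'pick 0': [7, 12, 16, 16]
  After 'push 11': [7, 12, 16, 16, 11]
  After 'div': [7, 12, 16, 1]
  After 'push 1': [7, 12, 16, 1, 1]
  After 'mul': [7, 12, 16, 1]
  After 'gt': [7, 12, 1]
  After 'dup': [7, 12, 1, 1]
  After 'drop': [7, 12, 1]
Program B final stack: [7, 12, 1]
Same: yes

Answer: yes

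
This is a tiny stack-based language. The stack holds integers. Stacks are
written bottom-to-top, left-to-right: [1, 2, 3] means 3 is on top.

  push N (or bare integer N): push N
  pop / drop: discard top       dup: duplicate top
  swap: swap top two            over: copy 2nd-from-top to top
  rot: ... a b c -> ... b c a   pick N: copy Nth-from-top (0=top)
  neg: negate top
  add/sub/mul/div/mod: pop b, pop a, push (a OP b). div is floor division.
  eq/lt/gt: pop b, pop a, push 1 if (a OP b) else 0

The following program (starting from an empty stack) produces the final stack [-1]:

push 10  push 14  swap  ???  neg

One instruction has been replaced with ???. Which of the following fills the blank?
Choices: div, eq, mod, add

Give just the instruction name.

Answer: div

Derivation:
Stack before ???: [14, 10]
Stack after ???:  [1]
Checking each choice:
  div: MATCH
  eq: produces [0]
  mod: produces [-4]
  add: produces [-24]


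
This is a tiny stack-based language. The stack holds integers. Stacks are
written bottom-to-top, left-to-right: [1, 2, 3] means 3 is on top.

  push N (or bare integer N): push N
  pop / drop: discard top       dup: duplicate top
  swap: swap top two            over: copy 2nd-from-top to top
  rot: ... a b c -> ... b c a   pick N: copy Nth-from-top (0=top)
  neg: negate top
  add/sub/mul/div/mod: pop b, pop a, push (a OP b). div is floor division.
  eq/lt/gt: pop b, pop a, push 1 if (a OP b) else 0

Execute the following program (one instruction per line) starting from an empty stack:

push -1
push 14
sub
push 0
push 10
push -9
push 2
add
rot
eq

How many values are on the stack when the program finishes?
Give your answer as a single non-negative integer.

Answer: 3

Derivation:
After 'push -1': stack = [-1] (depth 1)
After 'push 14': stack = [-1, 14] (depth 2)
After 'sub': stack = [-15] (depth 1)
After 'push 0': stack = [-15, 0] (depth 2)
After 'push 10': stack = [-15, 0, 10] (depth 3)
After 'push -9': stack = [-15, 0, 10, -9] (depth 4)
After 'push 2': stack = [-15, 0, 10, -9, 2] (depth 5)
After 'add': stack = [-15, 0, 10, -7] (depth 4)
After 'rot': stack = [-15, 10, -7, 0] (depth 4)
After 'eq': stack = [-15, 10, 0] (depth 3)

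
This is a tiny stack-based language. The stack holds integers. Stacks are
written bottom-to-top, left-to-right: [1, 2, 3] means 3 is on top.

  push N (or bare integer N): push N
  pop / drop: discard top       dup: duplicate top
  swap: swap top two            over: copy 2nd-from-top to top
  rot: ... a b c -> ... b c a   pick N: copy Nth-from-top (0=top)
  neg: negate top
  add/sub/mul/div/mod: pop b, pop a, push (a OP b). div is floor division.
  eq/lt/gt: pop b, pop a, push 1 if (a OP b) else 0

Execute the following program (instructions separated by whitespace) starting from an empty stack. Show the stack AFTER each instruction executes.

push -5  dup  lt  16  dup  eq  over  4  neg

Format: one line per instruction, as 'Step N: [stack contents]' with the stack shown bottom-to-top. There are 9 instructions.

Step 1: [-5]
Step 2: [-5, -5]
Step 3: [0]
Step 4: [0, 16]
Step 5: [0, 16, 16]
Step 6: [0, 1]
Step 7: [0, 1, 0]
Step 8: [0, 1, 0, 4]
Step 9: [0, 1, 0, -4]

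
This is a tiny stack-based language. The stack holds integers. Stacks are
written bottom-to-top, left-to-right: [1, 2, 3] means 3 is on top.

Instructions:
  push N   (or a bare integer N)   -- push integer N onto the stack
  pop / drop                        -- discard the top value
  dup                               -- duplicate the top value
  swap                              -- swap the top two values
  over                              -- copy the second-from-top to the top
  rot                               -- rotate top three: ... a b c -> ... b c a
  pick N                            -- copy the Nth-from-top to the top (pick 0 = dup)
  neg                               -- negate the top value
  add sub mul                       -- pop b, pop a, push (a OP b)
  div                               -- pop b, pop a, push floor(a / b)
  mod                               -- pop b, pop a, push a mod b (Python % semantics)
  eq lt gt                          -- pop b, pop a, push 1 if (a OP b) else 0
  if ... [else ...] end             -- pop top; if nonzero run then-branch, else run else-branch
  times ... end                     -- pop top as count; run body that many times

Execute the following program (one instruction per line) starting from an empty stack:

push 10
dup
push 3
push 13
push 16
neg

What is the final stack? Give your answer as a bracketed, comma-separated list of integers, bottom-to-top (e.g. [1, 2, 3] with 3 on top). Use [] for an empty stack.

Answer: [10, 10, 3, 13, -16]

Derivation:
After 'push 10': [10]
After 'dup': [10, 10]
After 'push 3': [10, 10, 3]
After 'push 13': [10, 10, 3, 13]
After 'push 16': [10, 10, 3, 13, 16]
After 'neg': [10, 10, 3, 13, -16]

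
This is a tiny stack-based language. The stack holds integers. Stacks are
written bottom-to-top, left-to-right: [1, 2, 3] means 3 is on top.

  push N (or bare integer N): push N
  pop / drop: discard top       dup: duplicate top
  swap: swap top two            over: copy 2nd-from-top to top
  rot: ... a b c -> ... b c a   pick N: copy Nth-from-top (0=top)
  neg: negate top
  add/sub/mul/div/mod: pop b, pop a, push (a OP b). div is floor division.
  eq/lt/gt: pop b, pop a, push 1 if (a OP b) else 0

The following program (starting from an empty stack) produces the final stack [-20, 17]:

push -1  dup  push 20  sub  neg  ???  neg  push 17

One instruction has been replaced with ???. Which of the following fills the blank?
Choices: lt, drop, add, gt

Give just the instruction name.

Answer: add

Derivation:
Stack before ???: [-1, 21]
Stack after ???:  [20]
Checking each choice:
  lt: produces [-1, 17]
  drop: produces [1, 17]
  add: MATCH
  gt: produces [0, 17]


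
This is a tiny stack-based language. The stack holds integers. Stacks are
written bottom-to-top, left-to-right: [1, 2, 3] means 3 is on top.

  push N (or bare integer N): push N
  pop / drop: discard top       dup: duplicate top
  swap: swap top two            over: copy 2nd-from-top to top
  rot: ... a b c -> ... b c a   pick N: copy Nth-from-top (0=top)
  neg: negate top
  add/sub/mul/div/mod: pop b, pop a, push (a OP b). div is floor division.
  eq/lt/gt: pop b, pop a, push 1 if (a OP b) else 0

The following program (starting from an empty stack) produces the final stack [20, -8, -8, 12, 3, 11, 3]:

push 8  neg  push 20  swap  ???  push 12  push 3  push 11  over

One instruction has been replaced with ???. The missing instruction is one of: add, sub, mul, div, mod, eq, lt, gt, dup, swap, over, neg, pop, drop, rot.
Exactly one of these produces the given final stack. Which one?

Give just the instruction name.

Stack before ???: [20, -8]
Stack after ???:  [20, -8, -8]
The instruction that transforms [20, -8] -> [20, -8, -8] is: dup

Answer: dup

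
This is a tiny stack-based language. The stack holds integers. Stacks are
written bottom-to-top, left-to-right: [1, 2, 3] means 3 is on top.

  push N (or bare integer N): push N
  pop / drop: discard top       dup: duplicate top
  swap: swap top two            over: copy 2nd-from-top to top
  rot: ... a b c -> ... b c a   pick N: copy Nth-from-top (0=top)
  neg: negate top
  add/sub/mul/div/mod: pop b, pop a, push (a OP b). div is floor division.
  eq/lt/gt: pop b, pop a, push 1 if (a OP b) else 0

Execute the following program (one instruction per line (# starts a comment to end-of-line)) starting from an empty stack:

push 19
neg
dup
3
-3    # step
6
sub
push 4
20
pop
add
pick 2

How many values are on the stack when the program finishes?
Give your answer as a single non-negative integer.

Answer: 5

Derivation:
After 'push 19': stack = [19] (depth 1)
After 'neg': stack = [-19] (depth 1)
After 'dup': stack = [-19, -19] (depth 2)
After 'push 3': stack = [-19, -19, 3] (depth 3)
After 'push -3': stack = [-19, -19, 3, -3] (depth 4)
After 'push 6': stack = [-19, -19, 3, -3, 6] (depth 5)
After 'sub': stack = [-19, -19, 3, -9] (depth 4)
After 'push 4': stack = [-19, -19, 3, -9, 4] (depth 5)
After 'push 20': stack = [-19, -19, 3, -9, 4, 20] (depth 6)
After 'pop': stack = [-19, -19, 3, -9, 4] (depth 5)
After 'add': stack = [-19, -19, 3, -5] (depth 4)
After 'pick 2': stack = [-19, -19, 3, -5, -19] (depth 5)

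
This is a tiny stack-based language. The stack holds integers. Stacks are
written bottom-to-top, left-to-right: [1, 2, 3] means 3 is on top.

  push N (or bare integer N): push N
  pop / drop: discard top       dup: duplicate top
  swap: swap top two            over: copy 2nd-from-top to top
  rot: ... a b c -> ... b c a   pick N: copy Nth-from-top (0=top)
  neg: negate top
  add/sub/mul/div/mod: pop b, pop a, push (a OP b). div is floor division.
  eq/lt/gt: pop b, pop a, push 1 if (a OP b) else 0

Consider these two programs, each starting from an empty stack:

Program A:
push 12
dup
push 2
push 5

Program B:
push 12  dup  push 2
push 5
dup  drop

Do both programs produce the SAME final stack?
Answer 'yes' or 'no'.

Answer: yes

Derivation:
Program A trace:
  After 'push 12': [12]
  After 'dup': [12, 12]
  After 'push 2': [12, 12, 2]
  After 'push 5': [12, 12, 2, 5]
Program A final stack: [12, 12, 2, 5]

Program B trace:
  After 'push 12': [12]
  After 'dup': [12, 12]
  After 'push 2': [12, 12, 2]
  After 'push 5': [12, 12, 2, 5]
  After 'dup': [12, 12, 2, 5, 5]
  After 'drop': [12, 12, 2, 5]
Program B final stack: [12, 12, 2, 5]
Same: yes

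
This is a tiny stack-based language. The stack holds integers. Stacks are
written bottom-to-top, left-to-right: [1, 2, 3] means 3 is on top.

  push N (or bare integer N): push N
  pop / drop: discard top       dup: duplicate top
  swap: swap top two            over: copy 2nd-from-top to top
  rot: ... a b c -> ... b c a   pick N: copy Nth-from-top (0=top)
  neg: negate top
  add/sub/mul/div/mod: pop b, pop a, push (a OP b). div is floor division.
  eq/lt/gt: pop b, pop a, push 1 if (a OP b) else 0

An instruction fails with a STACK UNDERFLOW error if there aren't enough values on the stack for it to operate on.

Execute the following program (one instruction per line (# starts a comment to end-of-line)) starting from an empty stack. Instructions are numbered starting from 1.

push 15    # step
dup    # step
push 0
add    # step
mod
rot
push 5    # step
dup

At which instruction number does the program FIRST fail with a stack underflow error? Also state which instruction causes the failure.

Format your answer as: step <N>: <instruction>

Answer: step 6: rot

Derivation:
Step 1 ('push 15'): stack = [15], depth = 1
Step 2 ('dup'): stack = [15, 15], depth = 2
Step 3 ('push 0'): stack = [15, 15, 0], depth = 3
Step 4 ('add'): stack = [15, 15], depth = 2
Step 5 ('mod'): stack = [0], depth = 1
Step 6 ('rot'): needs 3 value(s) but depth is 1 — STACK UNDERFLOW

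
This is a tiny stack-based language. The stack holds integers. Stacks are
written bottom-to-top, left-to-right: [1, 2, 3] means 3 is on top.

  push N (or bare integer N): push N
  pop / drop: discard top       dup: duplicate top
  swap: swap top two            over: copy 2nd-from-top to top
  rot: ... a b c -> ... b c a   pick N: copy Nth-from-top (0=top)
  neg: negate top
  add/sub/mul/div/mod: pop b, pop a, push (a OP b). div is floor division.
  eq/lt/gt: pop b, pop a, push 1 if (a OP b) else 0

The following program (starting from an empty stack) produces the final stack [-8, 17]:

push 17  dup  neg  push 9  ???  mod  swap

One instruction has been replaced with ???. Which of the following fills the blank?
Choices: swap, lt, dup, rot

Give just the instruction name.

Answer: swap

Derivation:
Stack before ???: [17, -17, 9]
Stack after ???:  [17, 9, -17]
Checking each choice:
  swap: MATCH
  lt: stack underflow (need 2, have 1)
  dup: produces [17, 0, -17]
  rot: produces [9, -17]


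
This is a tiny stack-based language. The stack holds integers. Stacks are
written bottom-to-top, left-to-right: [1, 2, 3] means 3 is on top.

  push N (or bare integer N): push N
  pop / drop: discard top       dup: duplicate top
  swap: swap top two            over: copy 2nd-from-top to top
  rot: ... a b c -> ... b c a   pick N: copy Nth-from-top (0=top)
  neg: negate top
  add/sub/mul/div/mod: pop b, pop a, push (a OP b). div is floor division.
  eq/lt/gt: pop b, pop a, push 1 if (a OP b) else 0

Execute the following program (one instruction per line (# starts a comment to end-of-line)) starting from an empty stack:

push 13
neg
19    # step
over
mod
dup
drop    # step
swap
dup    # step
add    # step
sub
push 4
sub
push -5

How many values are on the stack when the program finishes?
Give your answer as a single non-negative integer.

After 'push 13': stack = [13] (depth 1)
After 'neg': stack = [-13] (depth 1)
After 'push 19': stack = [-13, 19] (depth 2)
After 'over': stack = [-13, 19, -13] (depth 3)
After 'mod': stack = [-13, -7] (depth 2)
After 'dup': stack = [-13, -7, -7] (depth 3)
After 'drop': stack = [-13, -7] (depth 2)
After 'swap': stack = [-7, -13] (depth 2)
After 'dup': stack = [-7, -13, -13] (depth 3)
After 'add': stack = [-7, -26] (depth 2)
After 'sub': stack = [19] (depth 1)
After 'push 4': stack = [19, 4] (depth 2)
After 'sub': stack = [15] (depth 1)
After 'push -5': stack = [15, -5] (depth 2)

Answer: 2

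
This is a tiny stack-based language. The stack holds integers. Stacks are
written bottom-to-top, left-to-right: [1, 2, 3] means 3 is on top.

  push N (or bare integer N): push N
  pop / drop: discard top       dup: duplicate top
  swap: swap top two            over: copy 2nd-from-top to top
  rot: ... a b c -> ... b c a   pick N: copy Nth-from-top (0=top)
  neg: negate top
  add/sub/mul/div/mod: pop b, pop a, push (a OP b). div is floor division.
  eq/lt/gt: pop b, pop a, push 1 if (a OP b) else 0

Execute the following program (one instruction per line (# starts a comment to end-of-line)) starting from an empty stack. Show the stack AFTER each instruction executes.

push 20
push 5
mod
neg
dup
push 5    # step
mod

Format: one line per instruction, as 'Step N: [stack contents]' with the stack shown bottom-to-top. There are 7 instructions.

Step 1: [20]
Step 2: [20, 5]
Step 3: [0]
Step 4: [0]
Step 5: [0, 0]
Step 6: [0, 0, 5]
Step 7: [0, 0]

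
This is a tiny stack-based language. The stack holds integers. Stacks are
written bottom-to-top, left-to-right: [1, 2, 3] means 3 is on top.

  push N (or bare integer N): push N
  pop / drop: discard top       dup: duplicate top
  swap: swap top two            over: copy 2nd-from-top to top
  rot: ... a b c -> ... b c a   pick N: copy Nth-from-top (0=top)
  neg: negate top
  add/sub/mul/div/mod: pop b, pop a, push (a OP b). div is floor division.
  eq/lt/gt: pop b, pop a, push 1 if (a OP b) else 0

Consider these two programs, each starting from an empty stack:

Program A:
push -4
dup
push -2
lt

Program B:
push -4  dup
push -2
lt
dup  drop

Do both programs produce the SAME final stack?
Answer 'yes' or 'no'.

Answer: yes

Derivation:
Program A trace:
  After 'push -4': [-4]
  After 'dup': [-4, -4]
  After 'push -2': [-4, -4, -2]
  After 'lt': [-4, 1]
Program A final stack: [-4, 1]

Program B trace:
  After 'push -4': [-4]
  After 'dup': [-4, -4]
  After 'push -2': [-4, -4, -2]
  After 'lt': [-4, 1]
  After 'dup': [-4, 1, 1]
  After 'drop': [-4, 1]
Program B final stack: [-4, 1]
Same: yes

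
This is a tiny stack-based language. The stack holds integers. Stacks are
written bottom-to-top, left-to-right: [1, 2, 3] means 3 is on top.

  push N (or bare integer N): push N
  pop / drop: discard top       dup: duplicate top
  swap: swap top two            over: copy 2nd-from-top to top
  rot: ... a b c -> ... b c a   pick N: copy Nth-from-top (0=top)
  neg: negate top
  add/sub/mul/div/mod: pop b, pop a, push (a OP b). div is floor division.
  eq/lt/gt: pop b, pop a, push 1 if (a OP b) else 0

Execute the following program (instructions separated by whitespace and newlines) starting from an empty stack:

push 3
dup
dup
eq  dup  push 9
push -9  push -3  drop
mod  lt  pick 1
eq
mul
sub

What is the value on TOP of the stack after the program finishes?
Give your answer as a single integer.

Answer: 3

Derivation:
After 'push 3': [3]
After 'dup': [3, 3]
After 'dup': [3, 3, 3]
After 'eq': [3, 1]
After 'dup': [3, 1, 1]
After 'push 9': [3, 1, 1, 9]
After 'push -9': [3, 1, 1, 9, -9]
After 'push -3': [3, 1, 1, 9, -9, -3]
After 'drop': [3, 1, 1, 9, -9]
After 'mod': [3, 1, 1, 0]
After 'lt': [3, 1, 0]
After 'pick 1': [3, 1, 0, 1]
After 'eq': [3, 1, 0]
After 'mul': [3, 0]
After 'sub': [3]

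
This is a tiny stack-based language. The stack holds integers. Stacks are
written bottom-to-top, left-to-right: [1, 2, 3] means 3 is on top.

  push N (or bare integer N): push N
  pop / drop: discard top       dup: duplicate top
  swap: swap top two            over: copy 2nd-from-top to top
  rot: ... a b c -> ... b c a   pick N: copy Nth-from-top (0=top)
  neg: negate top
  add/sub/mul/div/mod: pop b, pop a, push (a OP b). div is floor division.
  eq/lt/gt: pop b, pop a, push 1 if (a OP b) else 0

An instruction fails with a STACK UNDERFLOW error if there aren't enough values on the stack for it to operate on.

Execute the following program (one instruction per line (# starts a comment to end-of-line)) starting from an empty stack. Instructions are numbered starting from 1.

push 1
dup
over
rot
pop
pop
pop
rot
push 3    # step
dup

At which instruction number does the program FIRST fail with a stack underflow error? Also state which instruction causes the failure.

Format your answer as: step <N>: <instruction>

Step 1 ('push 1'): stack = [1], depth = 1
Step 2 ('dup'): stack = [1, 1], depth = 2
Step 3 ('over'): stack = [1, 1, 1], depth = 3
Step 4 ('rot'): stack = [1, 1, 1], depth = 3
Step 5 ('pop'): stack = [1, 1], depth = 2
Step 6 ('pop'): stack = [1], depth = 1
Step 7 ('pop'): stack = [], depth = 0
Step 8 ('rot'): needs 3 value(s) but depth is 0 — STACK UNDERFLOW

Answer: step 8: rot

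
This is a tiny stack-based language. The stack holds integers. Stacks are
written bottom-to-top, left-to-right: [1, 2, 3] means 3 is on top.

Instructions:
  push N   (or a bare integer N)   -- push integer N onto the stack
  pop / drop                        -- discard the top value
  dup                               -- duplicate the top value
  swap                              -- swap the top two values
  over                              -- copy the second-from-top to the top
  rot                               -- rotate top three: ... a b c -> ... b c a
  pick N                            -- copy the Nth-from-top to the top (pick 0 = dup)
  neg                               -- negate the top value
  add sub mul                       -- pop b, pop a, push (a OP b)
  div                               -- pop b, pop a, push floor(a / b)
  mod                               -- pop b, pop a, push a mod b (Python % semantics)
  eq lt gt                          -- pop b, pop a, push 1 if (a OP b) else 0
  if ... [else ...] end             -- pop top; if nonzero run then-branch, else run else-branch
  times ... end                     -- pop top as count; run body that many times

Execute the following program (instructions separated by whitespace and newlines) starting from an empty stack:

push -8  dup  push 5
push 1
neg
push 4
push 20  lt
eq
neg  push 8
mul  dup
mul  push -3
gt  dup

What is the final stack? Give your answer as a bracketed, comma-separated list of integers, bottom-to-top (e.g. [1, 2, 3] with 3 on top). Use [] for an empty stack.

Answer: [-8, -8, 5, 1, 1]

Derivation:
After 'push -8': [-8]
After 'dup': [-8, -8]
After 'push 5': [-8, -8, 5]
After 'push 1': [-8, -8, 5, 1]
After 'neg': [-8, -8, 5, -1]
After 'push 4': [-8, -8, 5, -1, 4]
After 'push 20': [-8, -8, 5, -1, 4, 20]
After 'lt': [-8, -8, 5, -1, 1]
After 'eq': [-8, -8, 5, 0]
After 'neg': [-8, -8, 5, 0]
After 'push 8': [-8, -8, 5, 0, 8]
After 'mul': [-8, -8, 5, 0]
After 'dup': [-8, -8, 5, 0, 0]
After 'mul': [-8, -8, 5, 0]
After 'push -3': [-8, -8, 5, 0, -3]
After 'gt': [-8, -8, 5, 1]
After 'dup': [-8, -8, 5, 1, 1]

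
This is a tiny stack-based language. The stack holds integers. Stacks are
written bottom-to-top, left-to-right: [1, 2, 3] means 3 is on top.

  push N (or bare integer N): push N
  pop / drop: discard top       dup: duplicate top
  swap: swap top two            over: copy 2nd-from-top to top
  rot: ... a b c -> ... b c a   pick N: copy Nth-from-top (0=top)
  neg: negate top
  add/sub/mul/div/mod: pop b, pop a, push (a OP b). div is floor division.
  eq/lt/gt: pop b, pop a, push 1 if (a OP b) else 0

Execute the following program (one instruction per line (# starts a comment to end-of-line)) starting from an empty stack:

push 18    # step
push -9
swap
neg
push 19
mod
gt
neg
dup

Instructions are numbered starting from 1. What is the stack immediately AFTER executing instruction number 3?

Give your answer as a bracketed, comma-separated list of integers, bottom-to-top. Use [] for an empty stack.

Step 1 ('push 18'): [18]
Step 2 ('push -9'): [18, -9]
Step 3 ('swap'): [-9, 18]

Answer: [-9, 18]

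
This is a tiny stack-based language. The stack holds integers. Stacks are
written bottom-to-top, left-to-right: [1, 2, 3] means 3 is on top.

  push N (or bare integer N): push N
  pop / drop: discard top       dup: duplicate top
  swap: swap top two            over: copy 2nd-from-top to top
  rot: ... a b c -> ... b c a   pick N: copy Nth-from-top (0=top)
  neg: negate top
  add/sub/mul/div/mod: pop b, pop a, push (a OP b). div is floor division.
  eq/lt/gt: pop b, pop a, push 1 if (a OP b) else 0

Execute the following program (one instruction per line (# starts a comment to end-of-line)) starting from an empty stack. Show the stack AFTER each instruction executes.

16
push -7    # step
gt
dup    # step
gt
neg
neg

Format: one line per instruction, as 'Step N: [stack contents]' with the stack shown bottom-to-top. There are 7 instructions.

Step 1: [16]
Step 2: [16, -7]
Step 3: [1]
Step 4: [1, 1]
Step 5: [0]
Step 6: [0]
Step 7: [0]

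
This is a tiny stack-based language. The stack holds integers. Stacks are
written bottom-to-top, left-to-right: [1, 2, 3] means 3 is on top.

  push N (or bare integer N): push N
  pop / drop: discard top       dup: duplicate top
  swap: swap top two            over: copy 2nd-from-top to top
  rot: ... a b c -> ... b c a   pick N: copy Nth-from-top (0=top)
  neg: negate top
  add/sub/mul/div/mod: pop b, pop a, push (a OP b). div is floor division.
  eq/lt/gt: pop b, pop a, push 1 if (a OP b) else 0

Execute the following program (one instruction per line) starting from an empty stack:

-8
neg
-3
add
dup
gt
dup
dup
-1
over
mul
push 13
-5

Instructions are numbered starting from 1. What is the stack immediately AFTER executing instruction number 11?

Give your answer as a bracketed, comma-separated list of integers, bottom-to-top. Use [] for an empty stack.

Answer: [0, 0, 0, 0]

Derivation:
Step 1 ('-8'): [-8]
Step 2 ('neg'): [8]
Step 3 ('-3'): [8, -3]
Step 4 ('add'): [5]
Step 5 ('dup'): [5, 5]
Step 6 ('gt'): [0]
Step 7 ('dup'): [0, 0]
Step 8 ('dup'): [0, 0, 0]
Step 9 ('-1'): [0, 0, 0, -1]
Step 10 ('over'): [0, 0, 0, -1, 0]
Step 11 ('mul'): [0, 0, 0, 0]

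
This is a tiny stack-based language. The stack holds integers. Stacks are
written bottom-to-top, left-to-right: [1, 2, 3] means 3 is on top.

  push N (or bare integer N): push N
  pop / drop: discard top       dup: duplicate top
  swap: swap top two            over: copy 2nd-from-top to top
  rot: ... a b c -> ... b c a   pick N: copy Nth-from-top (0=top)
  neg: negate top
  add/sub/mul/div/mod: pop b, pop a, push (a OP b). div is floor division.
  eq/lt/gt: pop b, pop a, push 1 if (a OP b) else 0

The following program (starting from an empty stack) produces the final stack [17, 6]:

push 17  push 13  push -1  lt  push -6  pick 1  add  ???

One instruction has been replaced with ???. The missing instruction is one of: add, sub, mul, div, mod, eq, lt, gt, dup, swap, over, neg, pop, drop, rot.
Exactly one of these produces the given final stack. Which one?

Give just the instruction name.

Answer: sub

Derivation:
Stack before ???: [17, 0, -6]
Stack after ???:  [17, 6]
The instruction that transforms [17, 0, -6] -> [17, 6] is: sub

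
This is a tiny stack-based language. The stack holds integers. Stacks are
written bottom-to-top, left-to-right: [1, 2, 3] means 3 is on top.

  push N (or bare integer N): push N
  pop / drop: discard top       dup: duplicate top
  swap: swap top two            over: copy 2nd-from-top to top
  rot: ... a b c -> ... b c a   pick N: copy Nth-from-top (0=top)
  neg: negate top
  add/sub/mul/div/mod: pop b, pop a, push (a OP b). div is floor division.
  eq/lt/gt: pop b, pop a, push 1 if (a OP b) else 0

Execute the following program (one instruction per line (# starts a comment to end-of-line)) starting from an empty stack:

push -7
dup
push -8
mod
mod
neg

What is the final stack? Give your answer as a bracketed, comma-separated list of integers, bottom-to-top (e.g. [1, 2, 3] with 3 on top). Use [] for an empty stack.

After 'push -7': [-7]
After 'dup': [-7, -7]
After 'push -8': [-7, -7, -8]
After 'mod': [-7, -7]
After 'mod': [0]
After 'neg': [0]

Answer: [0]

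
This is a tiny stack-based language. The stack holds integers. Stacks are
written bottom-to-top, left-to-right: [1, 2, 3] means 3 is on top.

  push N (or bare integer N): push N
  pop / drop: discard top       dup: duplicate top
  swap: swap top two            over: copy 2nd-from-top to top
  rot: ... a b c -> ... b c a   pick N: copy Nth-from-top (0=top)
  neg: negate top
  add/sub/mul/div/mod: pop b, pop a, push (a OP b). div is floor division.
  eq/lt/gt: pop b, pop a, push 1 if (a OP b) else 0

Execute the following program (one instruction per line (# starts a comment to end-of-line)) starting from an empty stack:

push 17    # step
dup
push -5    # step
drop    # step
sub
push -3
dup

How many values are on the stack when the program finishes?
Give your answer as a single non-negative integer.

After 'push 17': stack = [17] (depth 1)
After 'dup': stack = [17, 17] (depth 2)
After 'push -5': stack = [17, 17, -5] (depth 3)
After 'drop': stack = [17, 17] (depth 2)
After 'sub': stack = [0] (depth 1)
After 'push -3': stack = [0, -3] (depth 2)
After 'dup': stack = [0, -3, -3] (depth 3)

Answer: 3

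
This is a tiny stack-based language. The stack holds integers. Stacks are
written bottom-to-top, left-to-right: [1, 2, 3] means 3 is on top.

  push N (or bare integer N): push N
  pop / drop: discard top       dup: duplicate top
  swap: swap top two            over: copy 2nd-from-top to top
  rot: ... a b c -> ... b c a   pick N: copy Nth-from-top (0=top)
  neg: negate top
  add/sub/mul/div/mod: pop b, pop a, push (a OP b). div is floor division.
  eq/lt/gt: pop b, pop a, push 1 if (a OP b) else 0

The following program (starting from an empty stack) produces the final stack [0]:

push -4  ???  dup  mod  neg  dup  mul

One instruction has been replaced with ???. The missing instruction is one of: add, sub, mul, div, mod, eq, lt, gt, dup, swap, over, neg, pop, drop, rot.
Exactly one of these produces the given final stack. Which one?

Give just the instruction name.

Stack before ???: [-4]
Stack after ???:  [4]
The instruction that transforms [-4] -> [4] is: neg

Answer: neg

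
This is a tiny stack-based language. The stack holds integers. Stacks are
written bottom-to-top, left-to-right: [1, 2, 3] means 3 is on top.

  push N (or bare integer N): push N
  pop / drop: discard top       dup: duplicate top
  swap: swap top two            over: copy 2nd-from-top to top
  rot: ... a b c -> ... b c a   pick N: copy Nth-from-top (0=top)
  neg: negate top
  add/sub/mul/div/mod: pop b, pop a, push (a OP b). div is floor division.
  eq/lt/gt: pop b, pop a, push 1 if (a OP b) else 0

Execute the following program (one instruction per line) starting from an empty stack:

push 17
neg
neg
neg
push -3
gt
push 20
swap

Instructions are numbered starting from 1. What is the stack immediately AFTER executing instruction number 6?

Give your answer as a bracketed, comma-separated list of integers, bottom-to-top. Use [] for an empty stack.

Step 1 ('push 17'): [17]
Step 2 ('neg'): [-17]
Step 3 ('neg'): [17]
Step 4 ('neg'): [-17]
Step 5 ('push -3'): [-17, -3]
Step 6 ('gt'): [0]

Answer: [0]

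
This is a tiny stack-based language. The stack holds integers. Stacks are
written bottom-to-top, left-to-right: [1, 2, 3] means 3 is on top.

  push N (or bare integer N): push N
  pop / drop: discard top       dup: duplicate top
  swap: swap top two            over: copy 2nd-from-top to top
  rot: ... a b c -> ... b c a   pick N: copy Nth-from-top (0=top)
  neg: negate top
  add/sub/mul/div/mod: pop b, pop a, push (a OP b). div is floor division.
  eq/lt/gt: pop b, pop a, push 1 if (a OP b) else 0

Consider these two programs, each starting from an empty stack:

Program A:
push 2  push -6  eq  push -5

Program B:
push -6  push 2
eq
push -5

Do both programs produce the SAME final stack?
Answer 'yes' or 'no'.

Program A trace:
  After 'push 2': [2]
  After 'push -6': [2, -6]
  After 'eq': [0]
  After 'push -5': [0, -5]
Program A final stack: [0, -5]

Program B trace:
  After 'push -6': [-6]
  After 'push 2': [-6, 2]
  After 'eq': [0]
  After 'push -5': [0, -5]
Program B final stack: [0, -5]
Same: yes

Answer: yes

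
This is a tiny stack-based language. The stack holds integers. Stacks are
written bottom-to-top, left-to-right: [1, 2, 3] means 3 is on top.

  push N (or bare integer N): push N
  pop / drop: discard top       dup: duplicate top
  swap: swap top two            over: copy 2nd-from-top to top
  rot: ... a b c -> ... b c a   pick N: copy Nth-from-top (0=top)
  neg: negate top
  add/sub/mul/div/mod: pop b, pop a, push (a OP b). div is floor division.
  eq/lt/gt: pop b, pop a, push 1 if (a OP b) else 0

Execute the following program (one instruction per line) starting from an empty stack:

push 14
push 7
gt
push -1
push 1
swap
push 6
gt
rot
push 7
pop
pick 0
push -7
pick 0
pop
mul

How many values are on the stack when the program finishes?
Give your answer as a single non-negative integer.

Answer: 4

Derivation:
After 'push 14': stack = [14] (depth 1)
After 'push 7': stack = [14, 7] (depth 2)
After 'gt': stack = [1] (depth 1)
After 'push -1': stack = [1, -1] (depth 2)
After 'push 1': stack = [1, -1, 1] (depth 3)
After 'swap': stack = [1, 1, -1] (depth 3)
After 'push 6': stack = [1, 1, -1, 6] (depth 4)
After 'gt': stack = [1, 1, 0] (depth 3)
After 'rot': stack = [1, 0, 1] (depth 3)
After 'push 7': stack = [1, 0, 1, 7] (depth 4)
After 'pop': stack = [1, 0, 1] (depth 3)
After 'pick 0': stack = [1, 0, 1, 1] (depth 4)
After 'push -7': stack = [1, 0, 1, 1, -7] (depth 5)
After 'pick 0': stack = [1, 0, 1, 1, -7, -7] (depth 6)
After 'pop': stack = [1, 0, 1, 1, -7] (depth 5)
After 'mul': stack = [1, 0, 1, -7] (depth 4)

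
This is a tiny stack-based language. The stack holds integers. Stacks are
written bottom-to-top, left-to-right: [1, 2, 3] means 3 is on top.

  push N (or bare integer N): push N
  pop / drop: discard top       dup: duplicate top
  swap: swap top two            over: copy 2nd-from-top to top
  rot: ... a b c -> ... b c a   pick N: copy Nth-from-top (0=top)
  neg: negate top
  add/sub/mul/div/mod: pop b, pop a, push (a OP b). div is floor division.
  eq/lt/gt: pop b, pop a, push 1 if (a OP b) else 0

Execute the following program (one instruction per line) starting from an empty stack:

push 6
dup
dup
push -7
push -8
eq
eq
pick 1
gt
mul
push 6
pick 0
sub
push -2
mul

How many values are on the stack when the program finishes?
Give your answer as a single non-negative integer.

After 'push 6': stack = [6] (depth 1)
After 'dup': stack = [6, 6] (depth 2)
After 'dup': stack = [6, 6, 6] (depth 3)
After 'push -7': stack = [6, 6, 6, -7] (depth 4)
After 'push -8': stack = [6, 6, 6, -7, -8] (depth 5)
After 'eq': stack = [6, 6, 6, 0] (depth 4)
After 'eq': stack = [6, 6, 0] (depth 3)
After 'pick 1': stack = [6, 6, 0, 6] (depth 4)
After 'gt': stack = [6, 6, 0] (depth 3)
After 'mul': stack = [6, 0] (depth 2)
After 'push 6': stack = [6, 0, 6] (depth 3)
After 'pick 0': stack = [6, 0, 6, 6] (depth 4)
After 'sub': stack = [6, 0, 0] (depth 3)
After 'push -2': stack = [6, 0, 0, -2] (depth 4)
After 'mul': stack = [6, 0, 0] (depth 3)

Answer: 3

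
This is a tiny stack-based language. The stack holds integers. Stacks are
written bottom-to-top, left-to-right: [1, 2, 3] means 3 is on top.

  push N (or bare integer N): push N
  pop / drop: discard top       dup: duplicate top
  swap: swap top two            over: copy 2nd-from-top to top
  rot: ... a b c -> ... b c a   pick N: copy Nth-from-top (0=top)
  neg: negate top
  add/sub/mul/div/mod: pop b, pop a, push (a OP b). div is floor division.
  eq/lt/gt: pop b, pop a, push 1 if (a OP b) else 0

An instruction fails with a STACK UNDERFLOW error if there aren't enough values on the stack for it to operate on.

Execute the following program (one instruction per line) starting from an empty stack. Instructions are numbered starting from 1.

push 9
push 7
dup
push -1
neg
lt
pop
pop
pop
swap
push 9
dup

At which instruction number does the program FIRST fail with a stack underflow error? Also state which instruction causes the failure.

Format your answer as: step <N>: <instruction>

Step 1 ('push 9'): stack = [9], depth = 1
Step 2 ('push 7'): stack = [9, 7], depth = 2
Step 3 ('dup'): stack = [9, 7, 7], depth = 3
Step 4 ('push -1'): stack = [9, 7, 7, -1], depth = 4
Step 5 ('neg'): stack = [9, 7, 7, 1], depth = 4
Step 6 ('lt'): stack = [9, 7, 0], depth = 3
Step 7 ('pop'): stack = [9, 7], depth = 2
Step 8 ('pop'): stack = [9], depth = 1
Step 9 ('pop'): stack = [], depth = 0
Step 10 ('swap'): needs 2 value(s) but depth is 0 — STACK UNDERFLOW

Answer: step 10: swap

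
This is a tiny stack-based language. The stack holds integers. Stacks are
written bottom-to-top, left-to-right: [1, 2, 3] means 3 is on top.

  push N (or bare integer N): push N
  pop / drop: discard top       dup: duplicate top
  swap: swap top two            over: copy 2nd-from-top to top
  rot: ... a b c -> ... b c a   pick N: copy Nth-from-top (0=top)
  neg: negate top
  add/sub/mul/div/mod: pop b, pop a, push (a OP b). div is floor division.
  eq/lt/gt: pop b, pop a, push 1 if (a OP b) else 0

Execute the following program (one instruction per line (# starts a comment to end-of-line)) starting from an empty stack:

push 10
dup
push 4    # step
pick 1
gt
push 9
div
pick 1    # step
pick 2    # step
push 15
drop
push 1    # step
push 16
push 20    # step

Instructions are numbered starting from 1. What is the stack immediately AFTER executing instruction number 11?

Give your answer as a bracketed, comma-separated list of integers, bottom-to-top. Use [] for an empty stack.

Answer: [10, 10, 0, 10, 10]

Derivation:
Step 1 ('push 10'): [10]
Step 2 ('dup'): [10, 10]
Step 3 ('push 4'): [10, 10, 4]
Step 4 ('pick 1'): [10, 10, 4, 10]
Step 5 ('gt'): [10, 10, 0]
Step 6 ('push 9'): [10, 10, 0, 9]
Step 7 ('div'): [10, 10, 0]
Step 8 ('pick 1'): [10, 10, 0, 10]
Step 9 ('pick 2'): [10, 10, 0, 10, 10]
Step 10 ('push 15'): [10, 10, 0, 10, 10, 15]
Step 11 ('drop'): [10, 10, 0, 10, 10]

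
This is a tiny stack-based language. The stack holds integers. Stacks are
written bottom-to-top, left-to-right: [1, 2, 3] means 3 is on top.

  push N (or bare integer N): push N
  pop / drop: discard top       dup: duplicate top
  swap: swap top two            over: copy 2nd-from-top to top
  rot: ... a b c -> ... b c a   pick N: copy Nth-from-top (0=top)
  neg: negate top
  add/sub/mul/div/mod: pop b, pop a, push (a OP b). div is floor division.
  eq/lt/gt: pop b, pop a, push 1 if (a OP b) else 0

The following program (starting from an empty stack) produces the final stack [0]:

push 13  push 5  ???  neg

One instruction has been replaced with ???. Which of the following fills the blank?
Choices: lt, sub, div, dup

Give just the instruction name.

Stack before ???: [13, 5]
Stack after ???:  [0]
Checking each choice:
  lt: MATCH
  sub: produces [-8]
  div: produces [-2]
  dup: produces [13, 5, -5]


Answer: lt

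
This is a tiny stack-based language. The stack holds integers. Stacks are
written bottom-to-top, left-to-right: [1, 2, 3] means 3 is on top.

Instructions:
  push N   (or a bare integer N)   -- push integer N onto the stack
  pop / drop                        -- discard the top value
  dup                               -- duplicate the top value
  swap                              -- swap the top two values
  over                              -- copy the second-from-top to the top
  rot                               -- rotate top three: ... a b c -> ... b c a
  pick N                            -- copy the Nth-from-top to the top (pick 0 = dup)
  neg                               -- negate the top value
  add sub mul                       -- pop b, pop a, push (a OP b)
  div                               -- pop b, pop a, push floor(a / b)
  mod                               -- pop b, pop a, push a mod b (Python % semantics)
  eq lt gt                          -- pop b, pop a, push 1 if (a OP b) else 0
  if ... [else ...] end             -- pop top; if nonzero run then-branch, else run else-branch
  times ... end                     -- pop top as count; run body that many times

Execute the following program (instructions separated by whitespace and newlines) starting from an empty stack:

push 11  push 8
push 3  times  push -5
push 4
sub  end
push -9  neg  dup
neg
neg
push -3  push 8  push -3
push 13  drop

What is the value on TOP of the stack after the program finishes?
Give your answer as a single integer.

After 'push 11': [11]
After 'push 8': [11, 8]
After 'push 3': [11, 8, 3]
After 'times': [11, 8]
After 'push -5': [11, 8, -5]
After 'push 4': [11, 8, -5, 4]
After 'sub': [11, 8, -9]
After 'push -5': [11, 8, -9, -5]
After 'push 4': [11, 8, -9, -5, 4]
After 'sub': [11, 8, -9, -9]
  ...
After 'push -9': [11, 8, -9, -9, -9, -9]
After 'neg': [11, 8, -9, -9, -9, 9]
After 'dup': [11, 8, -9, -9, -9, 9, 9]
After 'neg': [11, 8, -9, -9, -9, 9, -9]
After 'neg': [11, 8, -9, -9, -9, 9, 9]
After 'push -3': [11, 8, -9, -9, -9, 9, 9, -3]
After 'push 8': [11, 8, -9, -9, -9, 9, 9, -3, 8]
After 'push -3': [11, 8, -9, -9, -9, 9, 9, -3, 8, -3]
After 'push 13': [11, 8, -9, -9, -9, 9, 9, -3, 8, -3, 13]
After 'drop': [11, 8, -9, -9, -9, 9, 9, -3, 8, -3]

Answer: -3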